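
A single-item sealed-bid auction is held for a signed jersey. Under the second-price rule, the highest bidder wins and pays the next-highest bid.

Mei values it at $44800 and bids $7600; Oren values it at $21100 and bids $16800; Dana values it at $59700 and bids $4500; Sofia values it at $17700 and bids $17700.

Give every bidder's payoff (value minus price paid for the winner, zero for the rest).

Ordered from highest: Sofia $17700, then Oren $16800, then Mei $7600, then Dana $4500.
Sofia has the top bid and wins; the price is the second-highest bid, $16800.
Sofia's payoff = $17700 − $16800 = $900. All other bidders lose, so their payoff is 0.

Mei $0, Oren $0, Dana $0, Sofia $900.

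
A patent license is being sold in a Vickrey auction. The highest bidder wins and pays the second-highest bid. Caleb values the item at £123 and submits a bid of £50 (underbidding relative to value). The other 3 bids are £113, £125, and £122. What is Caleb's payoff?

Highest competing bid: £125.
Caleb's bid £50 is not the highest, so Caleb loses, pays nothing, and earns zero payoff.

Caleb's payoff: £0.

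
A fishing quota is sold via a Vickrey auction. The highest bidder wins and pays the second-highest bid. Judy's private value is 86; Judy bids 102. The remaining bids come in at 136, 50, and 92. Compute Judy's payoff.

Highest competing bid: 136.
Judy's bid 102 is not the highest, so Judy loses, pays nothing, and earns zero payoff.

Payoff = 0.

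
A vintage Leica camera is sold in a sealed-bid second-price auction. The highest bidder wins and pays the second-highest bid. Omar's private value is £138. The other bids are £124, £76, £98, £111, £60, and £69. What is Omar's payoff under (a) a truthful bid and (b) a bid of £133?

Truthful: £14; alternative: £14.

The highest competing bid is £124.
Bidding truthfully at £138: Omar has the top bid, wins, and pays the second-highest bid £124. Payoff = £138 − £124 = £14.
Bidding £133: Omar has the top bid, wins, and pays the second-highest bid £124. Payoff = £138 − £124 = £14.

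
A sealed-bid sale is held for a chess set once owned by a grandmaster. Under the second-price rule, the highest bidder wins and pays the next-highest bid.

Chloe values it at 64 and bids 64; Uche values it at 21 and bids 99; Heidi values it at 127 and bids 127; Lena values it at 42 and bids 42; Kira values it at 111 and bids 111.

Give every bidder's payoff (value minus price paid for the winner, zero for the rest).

Payoffs: Chloe 0, Uche 0, Heidi 16, Lena 0, Kira 0.

Ranking the bids: Heidi 127, then Kira 111, then Uche 99, then Chloe 64, then Lena 42.
Heidi has the top bid and wins; the price is the second-highest bid, 111.
Heidi's payoff = 127 − 111 = 16. All other bidders lose, so their payoff is 0.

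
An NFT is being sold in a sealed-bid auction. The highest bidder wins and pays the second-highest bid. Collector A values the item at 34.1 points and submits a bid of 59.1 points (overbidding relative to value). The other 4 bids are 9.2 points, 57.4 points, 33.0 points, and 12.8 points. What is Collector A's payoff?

Highest competing bid: 57.4 points.
Collector A's bid 59.1 points is the highest overall, so Collector A wins and pays the second-highest bid, 57.4 points.
Payoff = value − price = 34.1 points − 57.4 points = -23.3 points.
Overbidding won the item at a price above value — truthful bidding would have avoided this loss.

Collector A's payoff: -23.3 points.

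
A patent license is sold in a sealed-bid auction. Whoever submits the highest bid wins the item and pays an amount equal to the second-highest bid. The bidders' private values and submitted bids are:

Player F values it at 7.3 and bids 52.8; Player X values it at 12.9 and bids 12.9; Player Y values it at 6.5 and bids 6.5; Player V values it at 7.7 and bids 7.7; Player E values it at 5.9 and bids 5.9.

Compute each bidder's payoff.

Ranking the bids: Player F 52.8 > Player X 12.9 > Player V 7.7 > Player Y 6.5 > Player E 5.9.
Player F has the top bid and wins; the price is the second-highest bid, 12.9.
Player F's payoff = 7.3 − 12.9 = -5.6. All other bidders lose, so their payoff is 0.

Payoffs: Player F -5.6, Player X 0.0, Player Y 0.0, Player V 0.0, Player E 0.0.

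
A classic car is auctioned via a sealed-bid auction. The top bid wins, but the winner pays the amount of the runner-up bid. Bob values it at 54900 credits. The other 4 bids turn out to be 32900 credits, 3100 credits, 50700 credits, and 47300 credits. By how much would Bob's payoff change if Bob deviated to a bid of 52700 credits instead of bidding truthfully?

Change in payoff: 0 credits.

The highest competing bid is 50700 credits.
Bidding truthfully at 54900 credits: Bob has the top bid, wins, and pays the second-highest bid 50700 credits. Payoff = 54900 credits − 50700 credits = 4200 credits.
Bidding 52700 credits: Bob has the top bid, wins, and pays the second-highest bid 50700 credits. Payoff = 54900 credits − 50700 credits = 4200 credits.
Change = 4200 credits − 4200 credits = 0 credits.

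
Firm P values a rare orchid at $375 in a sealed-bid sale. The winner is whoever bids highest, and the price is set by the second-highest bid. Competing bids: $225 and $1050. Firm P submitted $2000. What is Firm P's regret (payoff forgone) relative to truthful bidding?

Payoff forgone: $675.

The highest competing bid is $1050.
Bidding truthfully at $375: the top bid is $1050 (a rival), so Firm P loses. Payoff = $0.
Bidding $2000: Firm P has the top bid, wins, and pays the second-highest bid $1050. Payoff = $375 − $1050 = -$675.
Regret = truthful payoff − actual payoff = $0 − -$675 = $675.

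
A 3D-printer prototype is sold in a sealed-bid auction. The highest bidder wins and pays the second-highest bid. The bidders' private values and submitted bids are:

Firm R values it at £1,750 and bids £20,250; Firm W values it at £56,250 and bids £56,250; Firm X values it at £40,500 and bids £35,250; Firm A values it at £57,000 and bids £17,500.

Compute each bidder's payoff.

Ordered from highest: Firm W £56,250 > Firm X £35,250 > Firm R £20,250 > Firm A £17,500.
Firm W has the top bid and wins; the price is the second-highest bid, £35,250.
Firm W's payoff = £56,250 − £35,250 = £21,000. All other bidders lose, so their payoff is 0.

Payoffs: Firm R £0, Firm W £21,000, Firm X £0, Firm A £0.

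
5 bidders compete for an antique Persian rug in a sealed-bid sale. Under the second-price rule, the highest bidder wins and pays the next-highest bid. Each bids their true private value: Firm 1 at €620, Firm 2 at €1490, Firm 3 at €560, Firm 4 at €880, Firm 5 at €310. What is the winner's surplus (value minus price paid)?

Winner's surplus: €610.

Sorted high to low: Firm 2 €1490, then Firm 4 €880, then Firm 1 €620, then Firm 3 €560, then Firm 5 €310.
Firm 2 wins with the top bid and pays the second-highest, €880.
Surplus = €1490 − €880 = €610.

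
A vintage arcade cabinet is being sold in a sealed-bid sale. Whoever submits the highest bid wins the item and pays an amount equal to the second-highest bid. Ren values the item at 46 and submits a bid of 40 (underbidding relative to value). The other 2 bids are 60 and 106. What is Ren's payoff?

0

Highest competing bid: 106.
Ren's bid 40 is not the highest, so Ren loses, pays nothing, and earns zero payoff.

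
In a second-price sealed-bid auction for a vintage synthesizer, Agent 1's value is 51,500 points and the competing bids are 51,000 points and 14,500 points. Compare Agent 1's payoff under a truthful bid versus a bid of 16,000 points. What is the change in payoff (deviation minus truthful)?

Payoff change: -500 points.

The highest competing bid is 51,000 points.
Bidding truthfully at 51,500 points: Agent 1 has the top bid, wins, and pays the second-highest bid 51,000 points. Payoff = 51,500 points − 51,000 points = 500 points.
Bidding 16,000 points: the top bid is 51,000 points (a rival), so Agent 1 loses. Payoff = 0 points.
Change = 0 points − 500 points = -500 points.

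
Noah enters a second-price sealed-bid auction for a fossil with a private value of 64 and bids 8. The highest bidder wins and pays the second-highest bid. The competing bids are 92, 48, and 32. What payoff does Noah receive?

Highest competing bid: 92.
Noah's bid 8 is not the highest, so Noah loses, pays nothing, and earns zero payoff.

Payoff = 0.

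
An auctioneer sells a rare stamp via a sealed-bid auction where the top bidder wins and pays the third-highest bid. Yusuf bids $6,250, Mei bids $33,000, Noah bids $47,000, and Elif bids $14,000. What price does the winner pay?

Ordered from highest: Noah $47,000 > Mei $33,000 > Elif $14,000 > Yusuf $6,250.
Noah is the highest bidder, so Noah wins.
Under the third-price rule, the price is the third-highest bid: $14,000.

The winner pays $14,000.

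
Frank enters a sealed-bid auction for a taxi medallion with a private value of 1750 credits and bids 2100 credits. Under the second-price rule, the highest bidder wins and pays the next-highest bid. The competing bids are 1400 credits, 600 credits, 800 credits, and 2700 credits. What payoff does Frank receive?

Frank's payoff: 0 credits.

Highest competing bid: 2700 credits.
Frank's bid 2100 credits is not the highest, so Frank loses, pays nothing, and earns zero payoff.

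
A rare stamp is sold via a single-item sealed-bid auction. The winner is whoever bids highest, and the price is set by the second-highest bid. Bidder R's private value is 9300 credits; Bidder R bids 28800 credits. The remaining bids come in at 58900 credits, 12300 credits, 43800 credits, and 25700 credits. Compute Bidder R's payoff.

Highest competing bid: 58900 credits.
Bidder R's bid 28800 credits is not the highest, so Bidder R loses, pays nothing, and earns zero payoff.

0 credits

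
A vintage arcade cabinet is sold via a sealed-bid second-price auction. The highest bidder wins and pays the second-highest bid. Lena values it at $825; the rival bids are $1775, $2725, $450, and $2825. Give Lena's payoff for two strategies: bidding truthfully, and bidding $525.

(a) $0  (b) $0

The highest competing bid is $2825.
Bidding truthfully at $825: the top bid is $2825 (a rival), so Lena loses. Payoff = $0.
Bidding $525: the top bid is $2825 (a rival), so Lena loses. Payoff = $0.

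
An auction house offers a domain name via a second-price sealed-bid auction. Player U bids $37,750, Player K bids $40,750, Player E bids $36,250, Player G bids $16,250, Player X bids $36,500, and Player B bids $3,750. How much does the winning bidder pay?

$37,750

Sorted high to low: Player K $40,750, then Player U $37,750, then Player X $36,500, then Player E $36,250, then Player G $16,250, then Player B $3,750.
Player K has the highest bid, so Player K wins.
The second-highest bid is $37,750, so that is what Player K pays.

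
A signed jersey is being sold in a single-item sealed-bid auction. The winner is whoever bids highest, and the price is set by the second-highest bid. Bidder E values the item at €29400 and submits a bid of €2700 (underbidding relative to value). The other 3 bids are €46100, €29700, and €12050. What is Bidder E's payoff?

Highest competing bid: €46100.
Bidder E's bid €2700 is not the highest, so Bidder E loses, pays nothing, and earns zero payoff.

Payoff = €0.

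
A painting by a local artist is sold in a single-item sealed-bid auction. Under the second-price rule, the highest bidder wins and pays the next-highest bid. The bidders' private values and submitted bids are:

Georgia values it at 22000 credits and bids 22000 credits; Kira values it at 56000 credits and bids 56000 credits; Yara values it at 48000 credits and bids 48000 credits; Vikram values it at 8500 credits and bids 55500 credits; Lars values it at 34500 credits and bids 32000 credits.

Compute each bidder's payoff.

Payoffs: Georgia 0 credits, Kira 500 credits, Yara 0 credits, Vikram 0 credits, Lars 0 credits.

Ordered from highest: Kira 56000 credits, then Vikram 55500 credits, then Yara 48000 credits, then Lars 32000 credits, then Georgia 22000 credits.
Kira has the top bid and wins; the price is the second-highest bid, 55500 credits.
Kira's payoff = 56000 credits − 55500 credits = 500 credits. All other bidders lose, so their payoff is 0.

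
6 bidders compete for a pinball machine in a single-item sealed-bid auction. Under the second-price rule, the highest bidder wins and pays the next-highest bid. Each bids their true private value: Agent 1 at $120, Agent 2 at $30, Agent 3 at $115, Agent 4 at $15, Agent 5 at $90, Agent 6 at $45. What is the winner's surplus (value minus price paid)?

$5

Ranking the bids: Agent 1 $120 > Agent 3 $115 > Agent 5 $90 > Agent 6 $45 > Agent 2 $30 > Agent 4 $15.
Agent 1 wins with the top bid and pays the second-highest, $115.
Surplus = $120 − $115 = $5.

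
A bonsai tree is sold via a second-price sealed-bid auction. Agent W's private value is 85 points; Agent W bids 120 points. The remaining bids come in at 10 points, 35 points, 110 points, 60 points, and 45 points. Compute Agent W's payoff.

Payoff = -25 points.

Highest competing bid: 110 points.
Agent W's bid 120 points is the highest overall, so Agent W wins and pays the second-highest bid, 110 points.
Payoff = value − price = 85 points − 110 points = -25 points.
Overbidding won the item at a price above value — truthful bidding would have avoided this loss.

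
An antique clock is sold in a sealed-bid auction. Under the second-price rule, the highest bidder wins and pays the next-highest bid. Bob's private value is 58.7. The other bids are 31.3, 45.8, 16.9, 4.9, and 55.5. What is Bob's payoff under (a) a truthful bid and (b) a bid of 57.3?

The highest competing bid is 55.5.
Bidding truthfully at 58.7: Bob has the top bid, wins, and pays the second-highest bid 55.5. Payoff = 58.7 − 55.5 = 3.2.
Bidding 57.3: Bob has the top bid, wins, and pays the second-highest bid 55.5. Payoff = 58.7 − 55.5 = 3.2.
The bid only affects whether you win, not the price — here both bids land on the same side of the top rival bid, so the deviation is payoff-neutral.

(a) 3.2  (b) 3.2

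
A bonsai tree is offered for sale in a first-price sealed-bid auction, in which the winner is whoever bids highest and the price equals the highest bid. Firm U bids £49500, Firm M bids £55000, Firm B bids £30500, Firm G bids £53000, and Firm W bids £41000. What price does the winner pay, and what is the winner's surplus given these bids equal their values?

The winner pays £55000 for a surplus of £0.

Ordered from highest: Firm M £55000, then Firm G £53000, then Firm U £49500, then Firm W £41000, then Firm B £30500.
Firm M is the highest bidder, so Firm M wins.
Under the first-price rule, the price is the highest bid: £55000.
Surplus = £55000 − £55000 = £0.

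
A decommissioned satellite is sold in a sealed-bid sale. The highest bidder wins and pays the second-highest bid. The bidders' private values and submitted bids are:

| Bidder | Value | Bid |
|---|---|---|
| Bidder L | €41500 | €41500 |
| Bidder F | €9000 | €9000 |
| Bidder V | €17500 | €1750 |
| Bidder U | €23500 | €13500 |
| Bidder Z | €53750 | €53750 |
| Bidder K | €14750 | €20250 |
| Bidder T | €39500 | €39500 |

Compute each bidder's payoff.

Payoffs: Bidder L €0, Bidder F €0, Bidder V €0, Bidder U €0, Bidder Z €12250, Bidder K €0, Bidder T €0.

Sorted high to low: Bidder Z €53750, then Bidder L €41500, then Bidder T €39500, then Bidder K €20250, then Bidder U €13500, then Bidder F €9000, then Bidder V €1750.
Bidder Z has the top bid and wins; the price is the second-highest bid, €41500.
Bidder Z's payoff = €53750 − €41500 = €12250. All other bidders lose, so their payoff is 0.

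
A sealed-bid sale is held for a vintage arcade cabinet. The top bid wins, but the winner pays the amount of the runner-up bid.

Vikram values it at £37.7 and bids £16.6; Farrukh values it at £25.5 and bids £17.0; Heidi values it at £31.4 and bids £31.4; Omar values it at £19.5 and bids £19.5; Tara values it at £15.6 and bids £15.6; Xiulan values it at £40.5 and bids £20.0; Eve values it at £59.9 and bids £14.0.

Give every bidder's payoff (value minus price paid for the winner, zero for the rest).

Bids in descending order: Heidi £31.4 > Xiulan £20.0 > Omar £19.5 > Farrukh £17.0 > Vikram £16.6 > Tara £15.6 > Eve £14.0.
Heidi has the top bid and wins; the price is the second-highest bid, £20.0.
Heidi's payoff = £31.4 − £20.0 = £11.4. All other bidders lose, so their payoff is 0.

Payoffs: Vikram £0.0, Farrukh £0.0, Heidi £11.4, Omar £0.0, Tara £0.0, Xiulan £0.0, Eve £0.0.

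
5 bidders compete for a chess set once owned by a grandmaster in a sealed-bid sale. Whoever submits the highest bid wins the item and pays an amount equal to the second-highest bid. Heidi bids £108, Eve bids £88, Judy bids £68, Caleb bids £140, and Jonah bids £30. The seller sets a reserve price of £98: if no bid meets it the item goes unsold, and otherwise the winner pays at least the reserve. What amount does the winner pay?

The winner pays £108.

Ranking the bids: Caleb £140 > Heidi £108 > Eve £88 > Judy £68 > Jonah £30.
Caleb has the highest bid, so Caleb wins.
The second-highest bid is £108, which exceeds the reserve, so that sets the price.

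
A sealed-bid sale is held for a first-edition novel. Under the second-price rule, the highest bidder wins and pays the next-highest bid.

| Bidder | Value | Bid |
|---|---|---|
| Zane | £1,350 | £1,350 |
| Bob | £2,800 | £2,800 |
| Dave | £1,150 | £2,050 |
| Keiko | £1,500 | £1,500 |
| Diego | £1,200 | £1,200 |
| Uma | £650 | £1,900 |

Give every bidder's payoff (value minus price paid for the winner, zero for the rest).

Payoffs: Zane £0, Bob £750, Dave £0, Keiko £0, Diego £0, Uma £0.

Sorted high to low: Bob £2,800, then Dave £2,050, then Uma £1,900, then Keiko £1,500, then Zane £1,350, then Diego £1,200.
Bob has the top bid and wins; the price is the second-highest bid, £2,050.
Bob's payoff = £2,800 − £2,050 = £750. All other bidders lose, so their payoff is 0.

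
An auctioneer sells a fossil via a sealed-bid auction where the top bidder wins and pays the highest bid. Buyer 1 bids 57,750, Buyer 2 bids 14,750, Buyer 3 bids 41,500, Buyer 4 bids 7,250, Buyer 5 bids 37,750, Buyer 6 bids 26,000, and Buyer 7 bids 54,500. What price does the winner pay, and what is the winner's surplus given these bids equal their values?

Sorted high to low: Buyer 1 57,750; Buyer 7 54,500; Buyer 3 41,500; Buyer 5 37,750; Buyer 6 26,000; Buyer 2 14,750; Buyer 4 7,250.
Buyer 1 is the highest bidder, so Buyer 1 wins.
Under the first-price rule, the price is the highest bid: 57,750.
Surplus = 57,750 − 57,750 = 0.

Price 57,750; surplus 0.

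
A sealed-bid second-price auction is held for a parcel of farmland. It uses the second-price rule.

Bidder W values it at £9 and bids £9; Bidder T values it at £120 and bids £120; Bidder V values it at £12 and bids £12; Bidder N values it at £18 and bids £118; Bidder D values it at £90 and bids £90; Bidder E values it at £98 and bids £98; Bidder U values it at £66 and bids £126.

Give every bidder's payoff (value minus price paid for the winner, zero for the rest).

Ranking the bids: Bidder U £126 > Bidder T £120 > Bidder N £118 > Bidder E £98 > Bidder D £90 > Bidder V £12 > Bidder W £9.
Bidder U has the top bid and wins; the price is the second-highest bid, £120.
Bidder U's payoff = £66 − £120 = -£54. All other bidders lose, so their payoff is 0.

Payoffs: Bidder W £0, Bidder T £0, Bidder V £0, Bidder N £0, Bidder D £0, Bidder E £0, Bidder U -£54.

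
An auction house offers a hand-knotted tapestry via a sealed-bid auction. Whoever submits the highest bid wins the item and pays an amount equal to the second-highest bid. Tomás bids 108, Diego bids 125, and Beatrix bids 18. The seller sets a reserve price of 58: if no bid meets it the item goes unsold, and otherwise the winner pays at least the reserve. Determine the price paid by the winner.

Ranking the bids: Diego 125; Tomás 108; Beatrix 18.
Diego has the highest bid, so Diego wins.
The second-highest bid is 108, which exceeds the reserve, so that sets the price.

The winner pays 108.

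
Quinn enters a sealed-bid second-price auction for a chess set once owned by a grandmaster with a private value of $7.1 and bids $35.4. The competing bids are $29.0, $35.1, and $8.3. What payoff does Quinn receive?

Highest competing bid: $35.1.
Quinn's bid $35.4 is the highest overall, so Quinn wins and pays the second-highest bid, $35.1.
Payoff = value − price = $7.1 − $35.1 = -$28.0.
Overbidding won the item at a price above value — truthful bidding would have avoided this loss.

Payoff = -$28.0.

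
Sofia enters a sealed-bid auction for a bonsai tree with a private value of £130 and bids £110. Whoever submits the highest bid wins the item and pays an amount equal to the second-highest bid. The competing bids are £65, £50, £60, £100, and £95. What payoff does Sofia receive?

Highest competing bid: £100.
Sofia's bid £110 is the highest overall, so Sofia wins and pays the second-highest bid, £100.
Payoff = value − price = £130 − £100 = £30.

Payoff = £30.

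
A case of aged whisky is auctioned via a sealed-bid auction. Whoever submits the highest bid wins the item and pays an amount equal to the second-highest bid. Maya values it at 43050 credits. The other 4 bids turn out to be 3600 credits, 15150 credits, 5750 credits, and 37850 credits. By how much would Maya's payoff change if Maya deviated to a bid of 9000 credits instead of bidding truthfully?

Change in payoff: -5200 credits.

The highest competing bid is 37850 credits.
Bidding truthfully at 43050 credits: Maya has the top bid, wins, and pays the second-highest bid 37850 credits. Payoff = 43050 credits − 37850 credits = 5200 credits.
Bidding 9000 credits: the top bid is 37850 credits (a rival), so Maya loses. Payoff = 0 credits.
Change = 0 credits − 5200 credits = -5200 credits.
This is the dominant-strategy logic: truthful bidding weakly beats any alternative.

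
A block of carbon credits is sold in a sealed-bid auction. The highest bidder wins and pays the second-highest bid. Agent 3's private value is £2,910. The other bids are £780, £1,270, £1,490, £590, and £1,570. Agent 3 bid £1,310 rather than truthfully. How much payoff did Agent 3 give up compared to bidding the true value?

Regret: £1,340.

The highest competing bid is £1,570.
Bidding truthfully at £2,910: Agent 3 has the top bid, wins, and pays the second-highest bid £1,570. Payoff = £2,910 − £1,570 = £1,340.
Bidding £1,310: the top bid is £1,570 (a rival), so Agent 3 loses. Payoff = £0.
Regret = truthful payoff − actual payoff = £1,340 − £0 = £1,340.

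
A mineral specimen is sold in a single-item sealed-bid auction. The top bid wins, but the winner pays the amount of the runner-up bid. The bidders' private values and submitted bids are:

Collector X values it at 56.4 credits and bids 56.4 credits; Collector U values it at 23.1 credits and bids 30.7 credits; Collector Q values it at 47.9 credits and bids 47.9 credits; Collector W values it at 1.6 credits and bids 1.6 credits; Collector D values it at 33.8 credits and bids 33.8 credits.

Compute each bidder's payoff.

Collector X 8.5 credits, Collector U 0.0 credits, Collector Q 0.0 credits, Collector W 0.0 credits, Collector D 0.0 credits.

Sorted high to low: Collector X 56.4 credits; Collector Q 47.9 credits; Collector D 33.8 credits; Collector U 30.7 credits; Collector W 1.6 credits.
Collector X has the top bid and wins; the price is the second-highest bid, 47.9 credits.
Collector X's payoff = 56.4 credits − 47.9 credits = 8.5 credits. All other bidders lose, so their payoff is 0.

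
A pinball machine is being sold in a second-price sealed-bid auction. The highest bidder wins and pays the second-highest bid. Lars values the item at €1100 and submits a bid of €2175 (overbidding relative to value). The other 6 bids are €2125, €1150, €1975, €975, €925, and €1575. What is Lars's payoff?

-€1025

Highest competing bid: €2125.
Lars's bid €2175 is the highest overall, so Lars wins and pays the second-highest bid, €2125.
Payoff = value − price = €1100 − €2125 = -€1025.
Overbidding won the item at a price above value — truthful bidding would have avoided this loss.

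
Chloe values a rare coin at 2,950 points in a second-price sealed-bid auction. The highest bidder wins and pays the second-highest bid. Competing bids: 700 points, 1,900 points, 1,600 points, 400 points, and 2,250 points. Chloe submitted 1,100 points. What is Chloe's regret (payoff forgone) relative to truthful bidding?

The highest competing bid is 2,250 points.
Bidding truthfully at 2,950 points: Chloe has the top bid, wins, and pays the second-highest bid 2,250 points. Payoff = 2,950 points − 2,250 points = 700 points.
Bidding 1,100 points: the top bid is 2,250 points (a rival), so Chloe loses. Payoff = 0 points.
Regret = truthful payoff − actual payoff = 700 points − 0 points = 700 points.

Payoff forgone: 700 points.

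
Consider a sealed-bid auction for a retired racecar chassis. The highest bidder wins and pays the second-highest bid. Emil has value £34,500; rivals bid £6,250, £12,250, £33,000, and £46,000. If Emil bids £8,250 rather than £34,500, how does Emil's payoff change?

Change in payoff: £0.

The highest competing bid is £46,000.
Bidding truthfully at £34,500: the top bid is £46,000 (a rival), so Emil loses. Payoff = £0.
Bidding £8,250: the top bid is £46,000 (a rival), so Emil loses. Payoff = £0.
Change = £0 − £0 = £0.
The bid only affects whether you win, not the price — here both bids land on the same side of the top rival bid, so the deviation is payoff-neutral.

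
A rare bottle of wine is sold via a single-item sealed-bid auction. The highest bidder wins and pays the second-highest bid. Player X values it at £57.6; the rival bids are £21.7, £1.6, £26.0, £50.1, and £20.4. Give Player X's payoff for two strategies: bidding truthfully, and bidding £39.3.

The highest competing bid is £50.1.
Bidding truthfully at £57.6: Player X has the top bid, wins, and pays the second-highest bid £50.1. Payoff = £57.6 − £50.1 = £7.5.
Bidding £39.3: the top bid is £50.1 (a rival), so Player X loses. Payoff = £0.0.
This is the dominant-strategy logic: truthful bidding weakly beats any alternative.

(a) £7.5  (b) £0.0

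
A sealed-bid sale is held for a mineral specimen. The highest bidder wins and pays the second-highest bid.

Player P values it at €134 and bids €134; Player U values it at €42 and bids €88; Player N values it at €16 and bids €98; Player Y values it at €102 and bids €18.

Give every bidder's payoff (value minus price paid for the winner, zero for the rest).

Bids in descending order: Player P €134 > Player N €98 > Player U €88 > Player Y €18.
Player P has the top bid and wins; the price is the second-highest bid, €98.
Player P's payoff = €134 − €98 = €36. All other bidders lose, so their payoff is 0.

Player P €36, Player U €0, Player N €0, Player Y €0.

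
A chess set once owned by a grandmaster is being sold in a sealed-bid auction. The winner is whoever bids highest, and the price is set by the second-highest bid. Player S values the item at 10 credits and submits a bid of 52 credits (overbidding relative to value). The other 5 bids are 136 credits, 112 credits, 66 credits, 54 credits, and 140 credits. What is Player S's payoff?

Player S's payoff: 0 credits.

Highest competing bid: 140 credits.
Player S's bid 52 credits is not the highest, so Player S loses, pays nothing, and earns zero payoff.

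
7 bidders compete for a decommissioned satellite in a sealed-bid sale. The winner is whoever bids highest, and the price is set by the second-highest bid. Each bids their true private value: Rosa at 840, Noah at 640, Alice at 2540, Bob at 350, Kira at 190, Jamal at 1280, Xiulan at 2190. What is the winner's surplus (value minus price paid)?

Ordered from highest: Alice 2540 > Xiulan 2190 > Jamal 1280 > Rosa 840 > Noah 640 > Bob 350 > Kira 190.
Alice wins with the top bid and pays the second-highest, 2190.
Surplus = 2540 − 2190 = 350.

Winner's surplus: 350.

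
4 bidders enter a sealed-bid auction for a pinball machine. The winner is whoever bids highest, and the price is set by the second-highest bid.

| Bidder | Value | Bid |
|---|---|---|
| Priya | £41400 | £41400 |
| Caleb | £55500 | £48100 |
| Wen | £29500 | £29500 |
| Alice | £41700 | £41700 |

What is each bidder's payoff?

Bids in descending order: Caleb £48100 > Alice £41700 > Priya £41400 > Wen £29500.
Caleb has the top bid and wins; the price is the second-highest bid, £41700.
Caleb's payoff = £55500 − £41700 = £13800. All other bidders lose, so their payoff is 0.

Priya £0, Caleb £13800, Wen £0, Alice £0.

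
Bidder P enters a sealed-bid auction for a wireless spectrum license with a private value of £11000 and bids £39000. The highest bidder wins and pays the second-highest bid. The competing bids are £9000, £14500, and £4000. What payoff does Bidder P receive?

Highest competing bid: £14500.
Bidder P's bid £39000 is the highest overall, so Bidder P wins and pays the second-highest bid, £14500.
Payoff = value − price = £11000 − £14500 = -£3500.
Overbidding won the item at a price above value — truthful bidding would have avoided this loss.

Payoff = -£3500.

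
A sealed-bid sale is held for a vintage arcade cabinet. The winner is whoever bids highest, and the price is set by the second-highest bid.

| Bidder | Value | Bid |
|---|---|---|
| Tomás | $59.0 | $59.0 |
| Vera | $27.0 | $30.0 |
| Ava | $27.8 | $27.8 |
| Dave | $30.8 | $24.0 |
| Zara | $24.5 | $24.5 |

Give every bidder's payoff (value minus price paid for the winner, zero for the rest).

Bids in descending order: Tomás $59.0; Vera $30.0; Ava $27.8; Zara $24.5; Dave $24.0.
Tomás has the top bid and wins; the price is the second-highest bid, $30.0.
Tomás's payoff = $59.0 − $30.0 = $29.0. All other bidders lose, so their payoff is 0.

Payoffs: Tomás $29.0, Vera $0.0, Ava $0.0, Dave $0.0, Zara $0.0.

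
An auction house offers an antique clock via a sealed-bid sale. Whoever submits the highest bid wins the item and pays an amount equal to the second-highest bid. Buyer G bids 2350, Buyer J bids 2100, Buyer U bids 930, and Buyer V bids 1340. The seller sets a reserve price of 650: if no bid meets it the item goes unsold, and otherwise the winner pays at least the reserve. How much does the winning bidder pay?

Bids in descending order: Buyer G 2350 > Buyer J 2100 > Buyer V 1340 > Buyer U 930.
Buyer G has the highest bid, so Buyer G wins.
The second-highest bid is 2100, which exceeds the reserve, so that sets the price.

Price paid: 2100.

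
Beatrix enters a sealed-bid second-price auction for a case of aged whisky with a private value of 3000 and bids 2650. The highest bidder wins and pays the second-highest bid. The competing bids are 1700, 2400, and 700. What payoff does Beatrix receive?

600

Highest competing bid: 2400.
Beatrix's bid 2650 is the highest overall, so Beatrix wins and pays the second-highest bid, 2400.
Payoff = value − price = 3000 − 2400 = 600.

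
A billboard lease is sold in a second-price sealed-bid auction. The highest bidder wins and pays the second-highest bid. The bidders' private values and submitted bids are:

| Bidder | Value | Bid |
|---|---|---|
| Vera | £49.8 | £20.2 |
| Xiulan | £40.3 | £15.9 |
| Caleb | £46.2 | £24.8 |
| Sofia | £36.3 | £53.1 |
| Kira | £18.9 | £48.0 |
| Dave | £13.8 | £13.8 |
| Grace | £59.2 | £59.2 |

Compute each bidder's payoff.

Sorted high to low: Grace £59.2 > Sofia £53.1 > Kira £48.0 > Caleb £24.8 > Vera £20.2 > Xiulan £15.9 > Dave £13.8.
Grace has the top bid and wins; the price is the second-highest bid, £53.1.
Grace's payoff = £59.2 − £53.1 = £6.1. All other bidders lose, so their payoff is 0.

Vera £0.0, Xiulan £0.0, Caleb £0.0, Sofia £0.0, Kira £0.0, Dave £0.0, Grace £6.1.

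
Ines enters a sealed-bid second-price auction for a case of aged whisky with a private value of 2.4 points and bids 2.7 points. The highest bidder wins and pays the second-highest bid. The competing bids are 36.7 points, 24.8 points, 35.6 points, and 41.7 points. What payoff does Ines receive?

Payoff = 0.0 points.

Highest competing bid: 41.7 points.
Ines's bid 2.7 points is not the highest, so Ines loses, pays nothing, and earns zero payoff.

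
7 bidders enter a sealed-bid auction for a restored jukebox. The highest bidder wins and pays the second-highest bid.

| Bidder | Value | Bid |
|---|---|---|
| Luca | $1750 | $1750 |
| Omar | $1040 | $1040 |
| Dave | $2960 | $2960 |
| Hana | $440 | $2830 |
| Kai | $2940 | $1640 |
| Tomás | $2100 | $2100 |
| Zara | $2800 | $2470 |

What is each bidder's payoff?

Payoffs: Luca $0, Omar $0, Dave $130, Hana $0, Kai $0, Tomás $0, Zara $0.

Ranking the bids: Dave $2960 > Hana $2830 > Zara $2470 > Tomás $2100 > Luca $1750 > Kai $1640 > Omar $1040.
Dave has the top bid and wins; the price is the second-highest bid, $2830.
Dave's payoff = $2960 − $2830 = $130. All other bidders lose, so their payoff is 0.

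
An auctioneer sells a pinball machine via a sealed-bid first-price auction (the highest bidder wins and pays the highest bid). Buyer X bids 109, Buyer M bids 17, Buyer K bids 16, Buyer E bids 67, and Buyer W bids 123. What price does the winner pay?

Sorted high to low: Buyer W 123 > Buyer X 109 > Buyer E 67 > Buyer M 17 > Buyer K 16.
Buyer W is the highest bidder, so Buyer W wins.
Under the first-price rule, the price is the highest bid: 123.

The winner pays 123.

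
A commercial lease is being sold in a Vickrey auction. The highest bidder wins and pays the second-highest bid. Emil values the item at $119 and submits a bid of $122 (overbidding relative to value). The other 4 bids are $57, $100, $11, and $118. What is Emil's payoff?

Highest competing bid: $118.
Emil's bid $122 is the highest overall, so Emil wins and pays the second-highest bid, $118.
Payoff = value − price = $119 − $118 = $1.

$1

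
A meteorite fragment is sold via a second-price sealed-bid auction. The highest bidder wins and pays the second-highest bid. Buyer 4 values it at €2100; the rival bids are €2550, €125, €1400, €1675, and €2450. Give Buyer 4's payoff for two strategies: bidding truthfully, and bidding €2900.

The highest competing bid is €2550.
Bidding truthfully at €2100: the top bid is €2550 (a rival), so Buyer 4 loses. Payoff = €0.
Bidding €2900: Buyer 4 has the top bid, wins, and pays the second-highest bid €2550. Payoff = €2100 − €2550 = -€450.
Deviating from a truthful bid can only lose payoff in a second-price auction — never gain.

Truthful: €0; alternative: -€450.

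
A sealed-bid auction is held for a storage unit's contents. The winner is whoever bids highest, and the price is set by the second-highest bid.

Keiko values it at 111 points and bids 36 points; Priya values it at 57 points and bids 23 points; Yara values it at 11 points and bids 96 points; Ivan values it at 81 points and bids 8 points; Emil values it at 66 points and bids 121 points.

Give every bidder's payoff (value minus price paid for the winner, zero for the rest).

Bids in descending order: Emil 121 points; Yara 96 points; Keiko 36 points; Priya 23 points; Ivan 8 points.
Emil has the top bid and wins; the price is the second-highest bid, 96 points.
Emil's payoff = 66 points − 96 points = -30 points. All other bidders lose, so their payoff is 0.

Payoffs: Keiko 0 points, Priya 0 points, Yara 0 points, Ivan 0 points, Emil -30 points.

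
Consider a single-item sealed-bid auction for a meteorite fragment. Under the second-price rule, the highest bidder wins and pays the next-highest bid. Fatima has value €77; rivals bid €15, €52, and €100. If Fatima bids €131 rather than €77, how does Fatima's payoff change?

Change in payoff: -€23.

The highest competing bid is €100.
Bidding truthfully at €77: the top bid is €100 (a rival), so Fatima loses. Payoff = €0.
Bidding €131: Fatima has the top bid, wins, and pays the second-highest bid €100. Payoff = €77 − €100 = -€23.
Change = -€23 − €0 = -€23.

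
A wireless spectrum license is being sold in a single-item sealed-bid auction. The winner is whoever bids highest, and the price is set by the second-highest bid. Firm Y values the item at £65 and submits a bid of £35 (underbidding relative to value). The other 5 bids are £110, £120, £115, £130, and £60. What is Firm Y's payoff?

Highest competing bid: £130.
Firm Y's bid £35 is not the highest, so Firm Y loses, pays nothing, and earns zero payoff.

£0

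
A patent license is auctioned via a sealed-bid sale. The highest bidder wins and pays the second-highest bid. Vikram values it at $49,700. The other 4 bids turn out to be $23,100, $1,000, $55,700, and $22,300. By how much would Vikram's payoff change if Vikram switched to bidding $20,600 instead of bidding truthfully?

The highest competing bid is $55,700.
Bidding truthfully at $49,700: the top bid is $55,700 (a rival), so Vikram loses. Payoff = $0.
Bidding $20,600: the top bid is $55,700 (a rival), so Vikram loses. Payoff = $0.
Change = $0 − $0 = $0.

Payoff change: $0.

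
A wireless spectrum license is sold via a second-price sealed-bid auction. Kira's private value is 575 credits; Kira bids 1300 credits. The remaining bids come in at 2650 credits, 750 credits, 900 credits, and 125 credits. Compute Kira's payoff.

0 credits

Highest competing bid: 2650 credits.
Kira's bid 1300 credits is not the highest, so Kira loses, pays nothing, and earns zero payoff.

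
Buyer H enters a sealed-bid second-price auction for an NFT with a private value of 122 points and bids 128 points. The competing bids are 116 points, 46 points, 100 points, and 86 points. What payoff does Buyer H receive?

6 points

Highest competing bid: 116 points.
Buyer H's bid 128 points is the highest overall, so Buyer H wins and pays the second-highest bid, 116 points.
Payoff = value − price = 122 points − 116 points = 6 points.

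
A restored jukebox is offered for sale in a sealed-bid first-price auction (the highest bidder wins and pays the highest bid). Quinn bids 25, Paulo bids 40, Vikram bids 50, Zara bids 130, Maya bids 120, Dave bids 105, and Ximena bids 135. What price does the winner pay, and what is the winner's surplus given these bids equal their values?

Sorted high to low: Ximena 135 > Zara 130 > Maya 120 > Dave 105 > Vikram 50 > Paulo 40 > Quinn 25.
Ximena is the highest bidder, so Ximena wins.
Under the first-price rule, the price is the highest bid: 135.
Surplus = 135 − 135 = 0.

Price 135; surplus 0.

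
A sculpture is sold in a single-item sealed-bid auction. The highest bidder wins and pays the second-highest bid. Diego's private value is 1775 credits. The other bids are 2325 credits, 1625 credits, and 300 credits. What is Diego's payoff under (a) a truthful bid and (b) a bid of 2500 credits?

The highest competing bid is 2325 credits.
Bidding truthfully at 1775 credits: the top bid is 2325 credits (a rival), so Diego loses. Payoff = 0 credits.
Bidding 2500 credits: Diego has the top bid, wins, and pays the second-highest bid 2325 credits. Payoff = 1775 credits − 2325 credits = -550 credits.

Truthful: 0 credits; alternative: -550 credits.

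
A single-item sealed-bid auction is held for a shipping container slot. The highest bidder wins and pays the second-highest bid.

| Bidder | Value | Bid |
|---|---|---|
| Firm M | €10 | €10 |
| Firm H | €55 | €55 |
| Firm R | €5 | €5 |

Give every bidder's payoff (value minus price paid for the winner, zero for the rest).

Payoffs: Firm M €0, Firm H €45, Firm R €0.

Ranking the bids: Firm H €55, then Firm M €10, then Firm R €5.
Firm H has the top bid and wins; the price is the second-highest bid, €10.
Firm H's payoff = €55 − €10 = €45. All other bidders lose, so their payoff is 0.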